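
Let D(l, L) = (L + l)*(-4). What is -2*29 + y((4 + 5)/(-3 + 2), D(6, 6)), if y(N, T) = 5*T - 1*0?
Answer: -298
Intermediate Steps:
D(l, L) = -4*L - 4*l
y(N, T) = 5*T (y(N, T) = 5*T + 0 = 5*T)
-2*29 + y((4 + 5)/(-3 + 2), D(6, 6)) = -2*29 + 5*(-4*6 - 4*6) = -58 + 5*(-24 - 24) = -58 + 5*(-48) = -58 - 240 = -298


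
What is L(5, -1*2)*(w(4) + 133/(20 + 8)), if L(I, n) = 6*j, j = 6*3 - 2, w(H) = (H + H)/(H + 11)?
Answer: 2536/5 ≈ 507.20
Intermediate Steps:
w(H) = 2*H/(11 + H) (w(H) = (2*H)/(11 + H) = 2*H/(11 + H))
j = 16 (j = 18 - 2 = 16)
L(I, n) = 96 (L(I, n) = 6*16 = 96)
L(5, -1*2)*(w(4) + 133/(20 + 8)) = 96*(2*4/(11 + 4) + 133/(20 + 8)) = 96*(2*4/15 + 133/28) = 96*(2*4*(1/15) + 133*(1/28)) = 96*(8/15 + 19/4) = 96*(317/60) = 2536/5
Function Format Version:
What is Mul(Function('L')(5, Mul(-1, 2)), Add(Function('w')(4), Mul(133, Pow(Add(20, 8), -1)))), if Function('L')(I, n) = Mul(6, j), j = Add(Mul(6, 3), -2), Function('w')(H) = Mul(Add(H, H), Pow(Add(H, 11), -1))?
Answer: Rational(2536, 5) ≈ 507.20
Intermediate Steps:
Function('w')(H) = Mul(2, H, Pow(Add(11, H), -1)) (Function('w')(H) = Mul(Mul(2, H), Pow(Add(11, H), -1)) = Mul(2, H, Pow(Add(11, H), -1)))
j = 16 (j = Add(18, -2) = 16)
Function('L')(I, n) = 96 (Function('L')(I, n) = Mul(6, 16) = 96)
Mul(Function('L')(5, Mul(-1, 2)), Add(Function('w')(4), Mul(133, Pow(Add(20, 8), -1)))) = Mul(96, Add(Mul(2, 4, Pow(Add(11, 4), -1)), Mul(133, Pow(Add(20, 8), -1)))) = Mul(96, Add(Mul(2, 4, Pow(15, -1)), Mul(133, Pow(28, -1)))) = Mul(96, Add(Mul(2, 4, Rational(1, 15)), Mul(133, Rational(1, 28)))) = Mul(96, Add(Rational(8, 15), Rational(19, 4))) = Mul(96, Rational(317, 60)) = Rational(2536, 5)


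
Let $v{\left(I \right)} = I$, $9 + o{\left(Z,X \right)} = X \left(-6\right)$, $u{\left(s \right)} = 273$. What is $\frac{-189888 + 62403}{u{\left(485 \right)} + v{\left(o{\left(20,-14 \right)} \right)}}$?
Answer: $- \frac{42495}{116} \approx -366.34$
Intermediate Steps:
$o{\left(Z,X \right)} = -9 - 6 X$ ($o{\left(Z,X \right)} = -9 + X \left(-6\right) = -9 - 6 X$)
$\frac{-189888 + 62403}{u{\left(485 \right)} + v{\left(o{\left(20,-14 \right)} \right)}} = \frac{-189888 + 62403}{273 - -75} = - \frac{127485}{273 + \left(-9 + 84\right)} = - \frac{127485}{273 + 75} = - \frac{127485}{348} = \left(-127485\right) \frac{1}{348} = - \frac{42495}{116}$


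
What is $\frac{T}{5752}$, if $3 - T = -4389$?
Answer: $\frac{549}{719} \approx 0.76356$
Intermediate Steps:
$T = 4392$ ($T = 3 - -4389 = 3 + 4389 = 4392$)
$\frac{T}{5752} = \frac{4392}{5752} = 4392 \cdot \frac{1}{5752} = \frac{549}{719}$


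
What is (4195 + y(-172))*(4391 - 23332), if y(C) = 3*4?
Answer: -79684787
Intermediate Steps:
y(C) = 12
(4195 + y(-172))*(4391 - 23332) = (4195 + 12)*(4391 - 23332) = 4207*(-18941) = -79684787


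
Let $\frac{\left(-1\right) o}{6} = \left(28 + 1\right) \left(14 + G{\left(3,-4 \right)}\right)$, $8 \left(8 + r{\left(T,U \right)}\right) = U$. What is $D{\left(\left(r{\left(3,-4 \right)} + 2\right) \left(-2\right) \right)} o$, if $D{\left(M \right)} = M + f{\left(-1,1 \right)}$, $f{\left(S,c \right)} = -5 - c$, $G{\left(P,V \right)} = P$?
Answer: $-20706$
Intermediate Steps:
$r{\left(T,U \right)} = -8 + \frac{U}{8}$
$o = -2958$ ($o = - 6 \left(28 + 1\right) \left(14 + 3\right) = - 6 \cdot 29 \cdot 17 = \left(-6\right) 493 = -2958$)
$D{\left(M \right)} = -6 + M$ ($D{\left(M \right)} = M - 6 = -6 + M$)
$D{\left(\left(r{\left(3,-4 \right)} + 2\right) \left(-2\right) \right)} o = \left(-6 + \left(\left(-8 + \frac{1}{8} \left(-4\right)\right) + 2\right) \left(-2\right)\right) \left(-2958\right) = \left(-6 + \left(\left(-8 - \frac{1}{2}\right) + 2\right) \left(-2\right)\right) \left(-2958\right) = \left(-6 + \left(- \frac{17}{2} + 2\right) \left(-2\right)\right) \left(-2958\right) = \left(-6 - -13\right) \left(-2958\right) = \left(-6 + 13\right) \left(-2958\right) = 7 \left(-2958\right) = -20706$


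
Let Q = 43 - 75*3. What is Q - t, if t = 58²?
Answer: -3546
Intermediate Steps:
t = 3364
Q = -182 (Q = 43 - 225 = -182)
Q - t = -182 - 1*3364 = -182 - 3364 = -3546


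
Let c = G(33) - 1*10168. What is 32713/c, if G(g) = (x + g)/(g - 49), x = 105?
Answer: -261704/81413 ≈ -3.2145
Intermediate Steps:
G(g) = (105 + g)/(-49 + g) (G(g) = (105 + g)/(g - 49) = (105 + g)/(-49 + g))
c = -81413/8 (c = (105 + 33)/(-49 + 33) - 1*10168 = 138/(-16) - 10168 = -1/16*138 - 10168 = -69/8 - 10168 = -81413/8 ≈ -10177.)
32713/c = 32713/(-81413/8) = 32713*(-8/81413) = -261704/81413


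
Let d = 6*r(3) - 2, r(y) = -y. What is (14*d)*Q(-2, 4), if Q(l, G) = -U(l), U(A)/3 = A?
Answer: -1680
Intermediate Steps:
U(A) = 3*A
Q(l, G) = -3*l
d = -20 (d = 6*(-1*3) - 2 = 6*(-3) - 2 = -18 - 2 = -20)
(14*d)*Q(-2, 4) = (14*(-20))*(-3*(-2)) = -280*6 = -1680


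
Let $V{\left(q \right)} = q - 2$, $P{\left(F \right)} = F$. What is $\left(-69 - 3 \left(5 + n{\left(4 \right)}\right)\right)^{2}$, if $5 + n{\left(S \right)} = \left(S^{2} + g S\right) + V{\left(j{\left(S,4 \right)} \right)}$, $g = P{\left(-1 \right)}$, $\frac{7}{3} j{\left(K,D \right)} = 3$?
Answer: $\frac{518400}{49} \approx 10580.0$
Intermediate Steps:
$j{\left(K,D \right)} = \frac{9}{7}$ ($j{\left(K,D \right)} = \frac{3}{7} \cdot 3 = \frac{9}{7}$)
$V{\left(q \right)} = -2 + q$
$g = -1$
$n{\left(S \right)} = - \frac{40}{7} + S^{2} - S$ ($n{\left(S \right)} = -5 + \left(\left(S^{2} - S\right) + \left(-2 + \frac{9}{7}\right)\right) = -5 - \left(\frac{5}{7} + S - S^{2}\right) = - \frac{40}{7} + S^{2} - S$)
$\left(-69 - 3 \left(5 + n{\left(4 \right)}\right)\right)^{2} = \left(-69 - 3 \left(5 - \left(\frac{68}{7} - 16\right)\right)\right)^{2} = \left(-69 - 3 \left(5 - - \frac{44}{7}\right)\right)^{2} = \left(-69 - 3 \left(5 + \frac{44}{7}\right)\right)^{2} = \left(-69 - \frac{237}{7}\right)^{2} = \left(- \frac{720}{7}\right)^{2} = \frac{518400}{49}$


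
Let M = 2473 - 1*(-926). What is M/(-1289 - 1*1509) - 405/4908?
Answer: -2969247/2288764 ≈ -1.2973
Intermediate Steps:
M = 3399 (M = 2473 + 926 = 3399)
M/(-1289 - 1*1509) - 405/4908 = 3399/(-1289 - 1*1509) - 405/4908 = 3399/(-1289 - 1509) - 405*1/4908 = 3399/(-2798) - 135/1636 = 3399*(-1/2798) - 135/1636 = -3399/2798 - 135/1636 = -2969247/2288764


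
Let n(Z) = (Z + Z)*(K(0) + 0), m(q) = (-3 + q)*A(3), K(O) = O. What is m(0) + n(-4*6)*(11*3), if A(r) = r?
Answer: -9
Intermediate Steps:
m(q) = -9 + 3*q (m(q) = (-3 + q)*3 = -9 + 3*q)
n(Z) = 0 (n(Z) = (Z + Z)*(0 + 0) = (2*Z)*0 = 0)
m(0) + n(-4*6)*(11*3) = (-9 + 3*0) + 0*(11*3) = (-9 + 0) + 0*33 = -9 + 0 = -9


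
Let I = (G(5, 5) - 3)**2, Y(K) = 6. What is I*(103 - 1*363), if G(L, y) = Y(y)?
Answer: -2340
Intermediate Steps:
G(L, y) = 6
I = 9 (I = (6 - 3)**2 = 3**2 = 9)
I*(103 - 1*363) = 9*(103 - 1*363) = 9*(103 - 363) = 9*(-260) = -2340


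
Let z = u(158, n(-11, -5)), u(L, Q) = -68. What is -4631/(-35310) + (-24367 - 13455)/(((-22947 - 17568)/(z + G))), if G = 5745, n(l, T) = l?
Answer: 45950252837/8670210 ≈ 5299.8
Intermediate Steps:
z = -68
-4631/(-35310) + (-24367 - 13455)/(((-22947 - 17568)/(z + G))) = -4631/(-35310) + (-24367 - 13455)/(((-22947 - 17568)/(-68 + 5745))) = -4631*(-1/35310) - 37822/((-40515/5677)) = 421/3210 - 37822/((-40515*1/5677)) = 421/3210 - 37822/(-40515/5677) = 421/3210 - 37822*(-5677/40515) = 421/3210 + 214715494/40515 = 45950252837/8670210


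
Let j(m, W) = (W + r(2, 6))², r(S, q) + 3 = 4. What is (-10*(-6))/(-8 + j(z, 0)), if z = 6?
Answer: -60/7 ≈ -8.5714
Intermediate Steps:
r(S, q) = 1 (r(S, q) = -3 + 4 = 1)
j(m, W) = (1 + W)² (j(m, W) = (W + 1)² = (1 + W)²)
(-10*(-6))/(-8 + j(z, 0)) = (-10*(-6))/(-8 + (1 + 0)²) = 60/(-8 + 1²) = 60/(-8 + 1) = 60/(-7) = 60*(-⅐) = -60/7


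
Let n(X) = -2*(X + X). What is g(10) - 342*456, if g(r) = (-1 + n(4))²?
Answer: -155663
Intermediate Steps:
n(X) = -4*X
g(r) = 289 (g(r) = (-1 - 4*4)² = (-1 - 16)² = (-17)² = 289)
g(10) - 342*456 = 289 - 342*456 = 289 - 155952 = -155663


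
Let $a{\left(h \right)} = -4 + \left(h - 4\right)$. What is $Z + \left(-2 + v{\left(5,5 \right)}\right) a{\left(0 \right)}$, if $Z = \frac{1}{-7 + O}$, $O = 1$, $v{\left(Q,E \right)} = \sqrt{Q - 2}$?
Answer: $\frac{95}{6} - 8 \sqrt{3} \approx 1.9769$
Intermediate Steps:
$v{\left(Q,E \right)} = \sqrt{-2 + Q}$
$a{\left(h \right)} = -8 + h$ ($a{\left(h \right)} = -4 + \left(h - 4\right) = -4 + \left(-4 + h\right) = -8 + h$)
$Z = - \frac{1}{6}$ ($Z = \frac{1}{-7 + 1} = \frac{1}{-6} = - \frac{1}{6} \approx -0.16667$)
$Z + \left(-2 + v{\left(5,5 \right)}\right) a{\left(0 \right)} = - \frac{1}{6} + \left(-2 + \sqrt{-2 + 5}\right) \left(-8 + 0\right) = - \frac{1}{6} + \left(-2 + \sqrt{3}\right) \left(-8\right) = - \frac{1}{6} + \left(16 - 8 \sqrt{3}\right) = \frac{95}{6} - 8 \sqrt{3}$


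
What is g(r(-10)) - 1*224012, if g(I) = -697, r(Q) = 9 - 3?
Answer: -224709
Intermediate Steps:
r(Q) = 6
g(r(-10)) - 1*224012 = -697 - 1*224012 = -697 - 224012 = -224709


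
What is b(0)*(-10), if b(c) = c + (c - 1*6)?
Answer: 60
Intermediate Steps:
b(c) = -6 + 2*c (b(c) = c + (c - 6) = c + (-6 + c) = -6 + 2*c)
b(0)*(-10) = (-6 + 2*0)*(-10) = (-6 + 0)*(-10) = -6*(-10) = 60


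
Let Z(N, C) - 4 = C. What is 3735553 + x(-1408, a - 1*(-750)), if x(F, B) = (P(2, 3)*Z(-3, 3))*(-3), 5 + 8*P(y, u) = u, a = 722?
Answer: 14942233/4 ≈ 3.7356e+6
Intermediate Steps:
Z(N, C) = 4 + C
P(y, u) = -5/8 + u/8
x(F, B) = 21/4 (x(F, B) = ((-5/8 + (⅛)*3)*(4 + 3))*(-3) = ((-5/8 + 3/8)*7)*(-3) = -¼*7*(-3) = -7/4*(-3) = 21/4)
3735553 + x(-1408, a - 1*(-750)) = 3735553 + 21/4 = 14942233/4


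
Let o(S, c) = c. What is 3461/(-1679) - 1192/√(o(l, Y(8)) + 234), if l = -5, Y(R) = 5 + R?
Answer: -3461/1679 - 1192*√247/247 ≈ -77.906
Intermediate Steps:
3461/(-1679) - 1192/√(o(l, Y(8)) + 234) = 3461/(-1679) - 1192/√((5 + 8) + 234) = 3461*(-1/1679) - 1192/√(13 + 234) = -3461/1679 - 1192*√247/247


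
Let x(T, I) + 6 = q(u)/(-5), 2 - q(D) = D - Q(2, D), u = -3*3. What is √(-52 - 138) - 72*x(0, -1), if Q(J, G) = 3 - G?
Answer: 3816/5 + I*√190 ≈ 763.2 + 13.784*I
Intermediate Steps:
u = -9
q(D) = 5 - 2*D (q(D) = 2 - (D - (3 - D)) = 2 - (D + (-3 + D)) = 2 - (-3 + 2*D) = 2 + (3 - 2*D) = 5 - 2*D)
x(T, I) = -53/5 (x(T, I) = -6 + (5 - 2*(-9))/(-5) = -6 + (5 + 18)*(-⅕) = -6 + 23*(-⅕) = -6 - 23/5 = -53/5)
√(-52 - 138) - 72*x(0, -1) = √(-52 - 138) - 72*(-53/5) = √(-190) + 3816/5 = I*√190 + 3816/5 = 3816/5 + I*√190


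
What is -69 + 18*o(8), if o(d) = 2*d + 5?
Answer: 309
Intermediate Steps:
o(d) = 5 + 2*d
-69 + 18*o(8) = -69 + 18*(5 + 2*8) = -69 + 18*(5 + 16) = -69 + 18*21 = -69 + 378 = 309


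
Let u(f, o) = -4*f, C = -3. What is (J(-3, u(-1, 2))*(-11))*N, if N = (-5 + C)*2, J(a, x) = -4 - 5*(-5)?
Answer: 3696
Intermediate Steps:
J(a, x) = 21 (J(a, x) = -4 + 25 = 21)
N = -16 (N = (-5 - 3)*2 = -8*2 = -16)
(J(-3, u(-1, 2))*(-11))*N = (21*(-11))*(-16) = -231*(-16) = 3696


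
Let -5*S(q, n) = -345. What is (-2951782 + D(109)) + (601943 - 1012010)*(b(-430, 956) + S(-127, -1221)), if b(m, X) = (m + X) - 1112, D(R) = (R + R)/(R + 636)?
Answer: 155744378683/745 ≈ 2.0905e+8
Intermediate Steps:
D(R) = 2*R/(636 + R) (D(R) = (2*R)/(636 + R) = 2*R/(636 + R))
b(m, X) = -1112 + X + m (b(m, X) = (X + m) - 1112 = -1112 + X + m)
S(q, n) = 69 (S(q, n) = -⅕*(-345) = 69)
(-2951782 + D(109)) + (601943 - 1012010)*(b(-430, 956) + S(-127, -1221)) = (-2951782 + 2*109/(636 + 109)) + (601943 - 1012010)*((-1112 + 956 - 430) + 69) = (-2951782 + 2*109/745) - 410067*(-586 + 69) = (-2951782 + 2*109*(1/745)) - 410067*(-517) = (-2951782 + 218/745) + 212004639 = -2199077372/745 + 212004639 = 155744378683/745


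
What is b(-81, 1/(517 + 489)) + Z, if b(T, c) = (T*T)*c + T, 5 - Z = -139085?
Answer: 139849615/1006 ≈ 1.3902e+5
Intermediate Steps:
Z = 139090 (Z = 5 - 1*(-139085) = 5 + 139085 = 139090)
b(T, c) = T + c*T**2 (b(T, c) = T**2*c + T = c*T**2 + T = T + c*T**2)
b(-81, 1/(517 + 489)) + Z = -81*(1 - 81/(517 + 489)) + 139090 = -81*(1 - 81/1006) + 139090 = -81*925/1006 + 139090 = -74925/1006 + 139090 = 139849615/1006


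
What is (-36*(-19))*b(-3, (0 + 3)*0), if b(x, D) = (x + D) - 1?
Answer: -2736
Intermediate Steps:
b(x, D) = -1 + D + x (b(x, D) = (D + x) - 1 = -1 + D + x)
(-36*(-19))*b(-3, (0 + 3)*0) = (-36*(-19))*(-1 + (0 + 3)*0 - 3) = 684*(-1 + 3*0 - 3) = 684*(-1 + 0 - 3) = 684*(-4) = -2736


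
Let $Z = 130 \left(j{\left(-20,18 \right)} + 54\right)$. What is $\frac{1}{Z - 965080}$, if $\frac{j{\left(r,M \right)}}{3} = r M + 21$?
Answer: $- \frac{1}{1090270} \approx -9.172 \cdot 10^{-7}$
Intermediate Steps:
$j{\left(r,M \right)} = 63 + 3 M r$ ($j{\left(r,M \right)} = 3 \left(r M + 21\right) = 3 \left(M r + 21\right) = 3 \left(21 + M r\right) = 63 + 3 M r$)
$Z = -125190$ ($Z = 130 \left(\left(63 + 3 \cdot 18 \left(-20\right)\right) + 54\right) = 130 \left(\left(63 - 1080\right) + 54\right) = 130 \left(-1017 + 54\right) = 130 \left(-963\right) = -125190$)
$\frac{1}{Z - 965080} = \frac{1}{-125190 - 965080} = \frac{1}{-1090270} = - \frac{1}{1090270}$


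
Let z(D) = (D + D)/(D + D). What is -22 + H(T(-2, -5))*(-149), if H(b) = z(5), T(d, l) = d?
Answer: -171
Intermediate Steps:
z(D) = 1 (z(D) = (2*D)/((2*D)) = (2*D)*(1/(2*D)) = 1)
H(b) = 1
-22 + H(T(-2, -5))*(-149) = -22 + 1*(-149) = -22 - 149 = -171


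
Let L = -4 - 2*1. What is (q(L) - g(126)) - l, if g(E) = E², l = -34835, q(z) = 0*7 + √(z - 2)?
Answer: 18959 + 2*I*√2 ≈ 18959.0 + 2.8284*I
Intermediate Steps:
L = -6 (L = -4 - 2 = -6)
q(z) = √(-2 + z) (q(z) = 0 + √(-2 + z) = √(-2 + z))
(q(L) - g(126)) - l = (√(-2 - 6) - 1*126²) - 1*(-34835) = (√(-8) - 1*15876) + 34835 = (2*I*√2 - 15876) + 34835 = (-15876 + 2*I*√2) + 34835 = 18959 + 2*I*√2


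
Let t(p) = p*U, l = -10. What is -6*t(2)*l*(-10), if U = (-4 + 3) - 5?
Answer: 7200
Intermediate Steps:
U = -6 (U = -1 - 5 = -6)
t(p) = -6*p (t(p) = p*(-6) = -6*p)
-6*t(2)*l*(-10) = -6*-6*2*(-10)*(-10) = -6*(-12*(-10))*(-10) = -720*(-10) = -6*(-1200) = 7200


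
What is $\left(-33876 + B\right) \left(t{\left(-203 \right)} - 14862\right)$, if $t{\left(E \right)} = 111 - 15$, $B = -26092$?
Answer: $885487488$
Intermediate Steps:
$t{\left(E \right)} = 96$ ($t{\left(E \right)} = 111 - 15 = 96$)
$\left(-33876 + B\right) \left(t{\left(-203 \right)} - 14862\right) = \left(-33876 - 26092\right) \left(96 - 14862\right) = \left(-59968\right) \left(-14766\right) = 885487488$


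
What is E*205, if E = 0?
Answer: 0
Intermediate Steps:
E*205 = 0*205 = 0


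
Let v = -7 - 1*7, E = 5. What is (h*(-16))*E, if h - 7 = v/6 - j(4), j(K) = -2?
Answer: -1600/3 ≈ -533.33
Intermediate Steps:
v = -14 (v = -7 - 7 = -14)
h = 20/3 (h = 7 + (-14/6 - 1*(-2)) = 7 + (-14*⅙ + 2) = 7 + (-7/3 + 2) = 7 - ⅓ = 20/3 ≈ 6.6667)
(h*(-16))*E = ((20/3)*(-16))*5 = -320/3*5 = -1600/3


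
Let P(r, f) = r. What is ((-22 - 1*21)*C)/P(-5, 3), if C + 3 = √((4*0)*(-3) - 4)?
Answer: -129/5 + 86*I/5 ≈ -25.8 + 17.2*I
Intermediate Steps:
C = -3 + 2*I (C = -3 + √((4*0)*(-3) - 4) = -3 + √(0*(-3) - 4) = -3 + √(0 - 4) = -3 + √(-4) = -3 + 2*I ≈ -3.0 + 2.0*I)
((-22 - 1*21)*C)/P(-5, 3) = ((-22 - 1*21)*(-3 + 2*I))/(-5) = ((-22 - 21)*(-3 + 2*I))*(-⅕) = -43*(-3 + 2*I)*(-⅕) = (129 - 86*I)*(-⅕) = -129/5 + 86*I/5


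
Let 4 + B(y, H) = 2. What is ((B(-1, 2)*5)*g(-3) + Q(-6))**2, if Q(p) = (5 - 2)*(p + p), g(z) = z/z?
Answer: 2116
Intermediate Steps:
g(z) = 1
B(y, H) = -2 (B(y, H) = -4 + 2 = -2)
Q(p) = 6*p (Q(p) = 3*(2*p) = 6*p)
((B(-1, 2)*5)*g(-3) + Q(-6))**2 = (-2*5*1 + 6*(-6))**2 = (-10*1 - 36)**2 = (-10 - 36)**2 = (-46)**2 = 2116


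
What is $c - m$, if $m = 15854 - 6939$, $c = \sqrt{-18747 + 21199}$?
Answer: $-8915 + 2 \sqrt{613} \approx -8865.5$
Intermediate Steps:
$c = 2 \sqrt{613}$ ($c = \sqrt{2452} = 2 \sqrt{613} \approx 49.518$)
$m = 8915$
$c - m = 2 \sqrt{613} - 8915 = -8915 + 2 \sqrt{613}$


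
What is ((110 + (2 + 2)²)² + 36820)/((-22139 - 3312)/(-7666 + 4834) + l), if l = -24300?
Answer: -149235072/68792149 ≈ -2.1694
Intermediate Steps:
((110 + (2 + 2)²)² + 36820)/((-22139 - 3312)/(-7666 + 4834) + l) = ((110 + (2 + 2)²)² + 36820)/((-22139 - 3312)/(-7666 + 4834) - 24300) = ((110 + 4²)² + 36820)/(-25451/(-2832) - 24300) = ((110 + 16)² + 36820)/(-25451*(-1/2832) - 24300) = (126² + 36820)/(25451/2832 - 24300) = (15876 + 36820)/(-68792149/2832) = 52696*(-2832/68792149) = -149235072/68792149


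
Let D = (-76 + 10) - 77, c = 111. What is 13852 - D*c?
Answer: 29725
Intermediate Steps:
D = -143 (D = -66 - 77 = -143)
13852 - D*c = 13852 - (-143)*111 = 13852 - 1*(-15873) = 13852 + 15873 = 29725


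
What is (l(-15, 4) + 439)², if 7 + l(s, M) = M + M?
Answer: 193600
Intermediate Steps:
l(s, M) = -7 + 2*M (l(s, M) = -7 + (M + M) = -7 + 2*M)
(l(-15, 4) + 439)² = ((-7 + 2*4) + 439)² = ((-7 + 8) + 439)² = (1 + 439)² = 440² = 193600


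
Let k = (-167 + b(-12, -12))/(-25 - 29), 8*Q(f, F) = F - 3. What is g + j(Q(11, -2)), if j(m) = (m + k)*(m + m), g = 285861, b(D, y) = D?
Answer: 246980999/864 ≈ 2.8586e+5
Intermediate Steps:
Q(f, F) = -3/8 + F/8 (Q(f, F) = (F - 3)/8 = (-3 + F)/8 = -3/8 + F/8)
k = 179/54 (k = (-167 - 12)/(-25 - 29) = -179/(-54) = -179*(-1/54) = 179/54 ≈ 3.3148)
j(m) = 2*m*(179/54 + m) (j(m) = (m + 179/54)*(m + m) = (179/54 + m)*(2*m) = 2*m*(179/54 + m))
g + j(Q(11, -2)) = 285861 + (-3/8 + (⅛)*(-2))*(179 + 54*(-3/8 + (⅛)*(-2)))/27 = 285861 + (-3/8 - ¼)*(179 + 54*(-3/8 - ¼))/27 = 285861 + (1/27)*(-5/8)*(179 + 54*(-5/8)) = 285861 + (1/27)*(-5/8)*(179 - 135/4) = 285861 + (1/27)*(-5/8)*(581/4) = 285861 - 2905/864 = 246980999/864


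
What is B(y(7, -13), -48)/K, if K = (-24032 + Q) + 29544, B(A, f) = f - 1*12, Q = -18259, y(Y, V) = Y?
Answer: 20/4249 ≈ 0.0047070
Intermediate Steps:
B(A, f) = -12 + f (B(A, f) = f - 12 = -12 + f)
K = -12747 (K = (-24032 - 18259) + 29544 = -42291 + 29544 = -12747)
B(y(7, -13), -48)/K = (-12 - 48)/(-12747) = -60*(-1/12747) = 20/4249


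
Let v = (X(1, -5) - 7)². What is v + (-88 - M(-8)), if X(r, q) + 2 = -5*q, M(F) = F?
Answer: 176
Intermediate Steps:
X(r, q) = -2 - 5*q
v = 256 (v = ((-2 - 5*(-5)) - 7)² = ((-2 + 25) - 7)² = (23 - 7)² = 16² = 256)
v + (-88 - M(-8)) = 256 + (-88 - 1*(-8)) = 256 + (-88 + 8) = 256 - 80 = 176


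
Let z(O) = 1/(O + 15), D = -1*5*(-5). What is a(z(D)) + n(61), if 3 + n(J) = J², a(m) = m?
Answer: 148721/40 ≈ 3718.0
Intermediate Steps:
D = 25 (D = -5*(-5) = 25)
z(O) = 1/(15 + O)
n(J) = -3 + J²
a(z(D)) + n(61) = 1/(15 + 25) + (-3 + 61²) = 1/40 + (-3 + 3721) = 1/40 + 3718 = 148721/40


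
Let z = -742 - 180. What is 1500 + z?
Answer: 578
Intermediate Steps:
z = -922
1500 + z = 1500 - 922 = 578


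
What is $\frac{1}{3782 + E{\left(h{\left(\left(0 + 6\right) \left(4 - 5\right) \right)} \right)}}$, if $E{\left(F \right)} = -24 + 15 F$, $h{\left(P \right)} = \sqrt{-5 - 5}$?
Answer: $\frac{1879}{7062407} - \frac{15 i \sqrt{10}}{14124814} \approx 0.00026606 - 3.3582 \cdot 10^{-6} i$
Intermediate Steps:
$h{\left(P \right)} = i \sqrt{10}$ ($h{\left(P \right)} = \sqrt{-10} = i \sqrt{10}$)
$\frac{1}{3782 + E{\left(h{\left(\left(0 + 6\right) \left(4 - 5\right) \right)} \right)}} = \frac{1}{3782 - \left(24 - 15 i \sqrt{10}\right)} = \frac{1}{3758 + 15 i \sqrt{10}}$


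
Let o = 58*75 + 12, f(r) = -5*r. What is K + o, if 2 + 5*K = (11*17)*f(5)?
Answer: 17133/5 ≈ 3426.6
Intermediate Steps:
o = 4362 (o = 4350 + 12 = 4362)
K = -4677/5 (K = -2/5 + ((11*17)*(-5*5))/5 = -2/5 + (187*(-25))/5 = -2/5 + (1/5)*(-4675) = -2/5 - 935 = -4677/5 ≈ -935.40)
K + o = -4677/5 + 4362 = 17133/5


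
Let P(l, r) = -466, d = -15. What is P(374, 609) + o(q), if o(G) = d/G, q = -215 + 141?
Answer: -34469/74 ≈ -465.80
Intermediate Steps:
q = -74
o(G) = -15/G
P(374, 609) + o(q) = -466 - 15/(-74) = -466 - 15*(-1/74) = -466 + 15/74 = -34469/74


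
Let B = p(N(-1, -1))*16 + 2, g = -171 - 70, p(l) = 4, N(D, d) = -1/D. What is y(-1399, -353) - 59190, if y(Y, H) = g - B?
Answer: -59497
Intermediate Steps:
g = -241
B = 66 (B = 4*16 + 2 = 64 + 2 = 66)
y(Y, H) = -307 (y(Y, H) = -241 - 1*66 = -241 - 66 = -307)
y(-1399, -353) - 59190 = -307 - 59190 = -59497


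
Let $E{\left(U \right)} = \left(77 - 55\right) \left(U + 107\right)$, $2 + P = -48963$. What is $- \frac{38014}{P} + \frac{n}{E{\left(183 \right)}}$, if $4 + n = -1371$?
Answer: $\frac{3185499}{5679940} \approx 0.56083$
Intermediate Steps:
$n = -1375$ ($n = -4 - 1371 = -1375$)
$P = -48965$ ($P = -2 - 48963 = -48965$)
$E{\left(U \right)} = 2354 + 22 U$ ($E{\left(U \right)} = 22 \left(107 + U\right) = 2354 + 22 U$)
$- \frac{38014}{P} + \frac{n}{E{\left(183 \right)}} = - \frac{38014}{-48965} - \frac{1375}{2354 + 22 \cdot 183} = \left(-38014\right) \left(- \frac{1}{48965}\right) - \frac{1375}{2354 + 4026} = \frac{38014}{48965} - \frac{1375}{6380} = \frac{38014}{48965} - \frac{25}{116} = \frac{3185499}{5679940}$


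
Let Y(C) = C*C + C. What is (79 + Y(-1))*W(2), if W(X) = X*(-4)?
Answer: -632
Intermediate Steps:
W(X) = -4*X
Y(C) = C + C² (Y(C) = C² + C = C + C²)
(79 + Y(-1))*W(2) = (79 - (1 - 1))*(-4*2) = (79 - 1*0)*(-8) = (79 + 0)*(-8) = 79*(-8) = -632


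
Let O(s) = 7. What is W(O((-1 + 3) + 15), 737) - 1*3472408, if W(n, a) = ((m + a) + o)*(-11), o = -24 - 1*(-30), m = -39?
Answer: -3480152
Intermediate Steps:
o = 6 (o = -24 + 30 = 6)
W(n, a) = 363 - 11*a (W(n, a) = ((-39 + a) + 6)*(-11) = (-33 + a)*(-11) = 363 - 11*a)
W(O((-1 + 3) + 15), 737) - 1*3472408 = (363 - 11*737) - 1*3472408 = (363 - 8107) - 3472408 = -7744 - 3472408 = -3480152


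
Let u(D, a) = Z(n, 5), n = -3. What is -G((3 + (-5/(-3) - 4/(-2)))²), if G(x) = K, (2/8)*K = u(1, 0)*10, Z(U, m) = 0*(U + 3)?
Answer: 0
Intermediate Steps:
Z(U, m) = 0 (Z(U, m) = 0*(3 + U) = 0)
u(D, a) = 0
K = 0 (K = 4*(0*10) = 4*0 = 0)
G(x) = 0
-G((3 + (-5/(-3) - 4/(-2)))²) = -1*0 = 0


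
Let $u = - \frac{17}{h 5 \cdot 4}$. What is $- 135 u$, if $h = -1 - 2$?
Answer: $- \frac{153}{4} \approx -38.25$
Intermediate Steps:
$h = -3$
$u = \frac{17}{60}$ ($u = - \frac{17}{\left(-3\right) 5 \cdot 4} = - \frac{17}{\left(-15\right) 4} = - \frac{17}{-60} = \left(-17\right) \left(- \frac{1}{60}\right) = \frac{17}{60} \approx 0.28333$)
$- 135 u = \left(-135\right) \frac{17}{60} = - \frac{153}{4}$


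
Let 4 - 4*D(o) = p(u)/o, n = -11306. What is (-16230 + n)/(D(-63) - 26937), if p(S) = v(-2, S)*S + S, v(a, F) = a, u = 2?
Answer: 3469536/3393937 ≈ 1.0223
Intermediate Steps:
p(S) = -S (p(S) = -2*S + S = -S)
D(o) = 1 + 1/(2*o) (D(o) = 1 - (-1*2)/(4*o) = 1 - (-1)/(2*o) = 1 + 1/(2*o))
(-16230 + n)/(D(-63) - 26937) = (-16230 - 11306)/((½ - 63)/(-63) - 26937) = -27536/(-1/63*(-125/2) - 26937) = -27536/(125/126 - 26937) = -27536/(-3393937/126) = -27536*(-126/3393937) = 3469536/3393937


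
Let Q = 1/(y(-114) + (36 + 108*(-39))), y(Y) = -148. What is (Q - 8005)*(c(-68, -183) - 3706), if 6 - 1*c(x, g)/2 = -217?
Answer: 28210101115/1081 ≈ 2.6096e+7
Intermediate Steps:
c(x, g) = 446 (c(x, g) = 12 - 2*(-217) = 12 + 434 = 446)
Q = -1/4324 (Q = 1/(-148 + (36 + 108*(-39))) = 1/(-148 + (36 - 4212)) = 1/(-148 - 4176) = 1/(-4324) = -1/4324 ≈ -0.00023127)
(Q - 8005)*(c(-68, -183) - 3706) = (-1/4324 - 8005)*(446 - 3706) = -34613621/4324*(-3260) = 28210101115/1081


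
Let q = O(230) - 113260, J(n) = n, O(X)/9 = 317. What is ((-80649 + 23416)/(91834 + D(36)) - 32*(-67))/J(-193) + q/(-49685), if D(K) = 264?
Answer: -7845387743117/883146602090 ≈ -8.8835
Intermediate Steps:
O(X) = 2853 (O(X) = 9*317 = 2853)
q = -110407 (q = 2853 - 113260 = -110407)
((-80649 + 23416)/(91834 + D(36)) - 32*(-67))/J(-193) + q/(-49685) = ((-80649 + 23416)/(91834 + 264) - 32*(-67))/(-193) - 110407/(-49685) = (-57233/92098 - 1*(-2144))*(-1/193) - 110407*(-1/49685) = (-57233*1/92098 + 2144)*(-1/193) + 110407/49685 = (-57233/92098 + 2144)*(-1/193) + 110407/49685 = (197400879/92098)*(-1/193) + 110407/49685 = -197400879/17774914 + 110407/49685 = -7845387743117/883146602090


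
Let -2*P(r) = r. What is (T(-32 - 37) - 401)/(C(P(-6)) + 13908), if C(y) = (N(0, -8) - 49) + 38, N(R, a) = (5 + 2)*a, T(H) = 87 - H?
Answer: -245/13841 ≈ -0.017701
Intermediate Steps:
N(R, a) = 7*a
P(r) = -r/2
C(y) = -67 (C(y) = (7*(-8) - 49) + 38 = (-56 - 49) + 38 = -105 + 38 = -67)
(T(-32 - 37) - 401)/(C(P(-6)) + 13908) = ((87 - (-32 - 37)) - 401)/(-67 + 13908) = ((87 - 1*(-69)) - 401)/13841 = ((87 + 69) - 401)*(1/13841) = (156 - 401)*(1/13841) = -245*1/13841 = -245/13841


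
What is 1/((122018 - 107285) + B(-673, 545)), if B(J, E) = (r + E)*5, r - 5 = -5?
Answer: 1/17458 ≈ 5.7280e-5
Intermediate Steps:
r = 0 (r = 5 - 5 = 0)
B(J, E) = 5*E (B(J, E) = (0 + E)*5 = E*5 = 5*E)
1/((122018 - 107285) + B(-673, 545)) = 1/((122018 - 107285) + 5*545) = 1/(14733 + 2725) = 1/17458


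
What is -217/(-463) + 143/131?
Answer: 94636/60653 ≈ 1.5603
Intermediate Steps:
-217/(-463) + 143/131 = -217*(-1/463) + 143*(1/131) = 217/463 + 143/131 = 94636/60653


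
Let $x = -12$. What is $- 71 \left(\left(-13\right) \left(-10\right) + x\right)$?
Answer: $-8378$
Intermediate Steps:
$- 71 \left(\left(-13\right) \left(-10\right) + x\right) = - 71 \left(\left(-13\right) \left(-10\right) - 12\right) = - 71 \left(130 - 12\right) = \left(-71\right) 118 = -8378$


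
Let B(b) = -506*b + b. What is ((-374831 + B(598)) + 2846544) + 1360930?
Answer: 3530653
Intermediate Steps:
B(b) = -505*b
((-374831 + B(598)) + 2846544) + 1360930 = ((-374831 - 505*598) + 2846544) + 1360930 = ((-374831 - 301990) + 2846544) + 1360930 = (-676821 + 2846544) + 1360930 = 2169723 + 1360930 = 3530653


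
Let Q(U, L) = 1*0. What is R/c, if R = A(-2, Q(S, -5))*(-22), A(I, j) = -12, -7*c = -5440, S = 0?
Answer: 231/680 ≈ 0.33971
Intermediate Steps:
Q(U, L) = 0
c = 5440/7 (c = -1/7*(-5440) = 5440/7 ≈ 777.14)
R = 264 (R = -12*(-22) = 264)
R/c = 264/(5440/7) = 264*(7/5440) = 231/680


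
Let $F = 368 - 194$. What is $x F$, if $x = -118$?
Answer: $-20532$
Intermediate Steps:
$F = 174$
$x F = \left(-118\right) 174 = -20532$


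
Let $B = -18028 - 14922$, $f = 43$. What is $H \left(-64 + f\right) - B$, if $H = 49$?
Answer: $31921$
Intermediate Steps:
$B = -32950$
$H \left(-64 + f\right) - B = 49 \left(-64 + 43\right) - -32950 = 49 \left(-21\right) + 32950 = -1029 + 32950 = 31921$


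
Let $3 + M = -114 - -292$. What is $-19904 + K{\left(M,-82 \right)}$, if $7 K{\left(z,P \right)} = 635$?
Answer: $- \frac{138693}{7} \approx -19813.0$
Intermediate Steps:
$M = 175$ ($M = -3 - -178 = -3 + \left(-114 + 292\right) = -3 + 178 = 175$)
$K{\left(z,P \right)} = \frac{635}{7}$ ($K{\left(z,P \right)} = \frac{1}{7} \cdot 635 = \frac{635}{7}$)
$-19904 + K{\left(M,-82 \right)} = -19904 + \frac{635}{7} = - \frac{138693}{7}$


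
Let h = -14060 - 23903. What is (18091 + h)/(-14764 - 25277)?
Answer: 736/1483 ≈ 0.49629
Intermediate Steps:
h = -37963
(18091 + h)/(-14764 - 25277) = (18091 - 37963)/(-14764 - 25277) = -19872/(-40041) = -19872*(-1/40041) = 736/1483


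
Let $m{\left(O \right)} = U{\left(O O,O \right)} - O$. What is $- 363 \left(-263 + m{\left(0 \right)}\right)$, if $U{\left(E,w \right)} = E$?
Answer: $95469$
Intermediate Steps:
$m{\left(O \right)} = O^{2} - O$ ($m{\left(O \right)} = O O - O = O^{2} - O$)
$- 363 \left(-263 + m{\left(0 \right)}\right) = - 363 \left(-263 + 0 \left(-1 + 0\right)\right) = - 363 \left(-263 + 0 \left(-1\right)\right) = - 363 \left(-263 + 0\right) = \left(-363\right) \left(-263\right) = 95469$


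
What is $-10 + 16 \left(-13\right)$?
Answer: $-218$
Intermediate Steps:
$-10 + 16 \left(-13\right) = -10 - 208 = -218$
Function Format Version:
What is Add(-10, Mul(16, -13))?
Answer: -218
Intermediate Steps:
Add(-10, Mul(16, -13)) = Add(-10, -208) = -218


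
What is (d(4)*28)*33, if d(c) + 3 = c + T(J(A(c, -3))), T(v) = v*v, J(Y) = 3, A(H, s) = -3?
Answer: 9240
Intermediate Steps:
T(v) = v**2
d(c) = 6 + c (d(c) = -3 + (c + 3**2) = -3 + (c + 9) = -3 + (9 + c) = 6 + c)
(d(4)*28)*33 = ((6 + 4)*28)*33 = (10*28)*33 = 280*33 = 9240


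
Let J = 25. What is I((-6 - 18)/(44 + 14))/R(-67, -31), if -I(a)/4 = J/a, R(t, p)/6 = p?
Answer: -725/558 ≈ -1.2993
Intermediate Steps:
R(t, p) = 6*p
I(a) = -100/a
I((-6 - 18)/(44 + 14))/R(-67, -31) = (-100*(44 + 14)/(-6 - 18))/((6*(-31))) = -100/((-24/58))/(-186) = -100/((-24*1/58))*(-1/186) = -100/(-12/29)*(-1/186) = -100*(-29/12)*(-1/186) = (725/3)*(-1/186) = -725/558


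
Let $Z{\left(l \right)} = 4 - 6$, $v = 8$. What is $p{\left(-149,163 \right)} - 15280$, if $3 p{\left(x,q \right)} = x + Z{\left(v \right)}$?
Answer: $- \frac{45991}{3} \approx -15330.0$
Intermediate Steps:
$Z{\left(l \right)} = -2$ ($Z{\left(l \right)} = 4 - 6 = -2$)
$p{\left(x,q \right)} = - \frac{2}{3} + \frac{x}{3}$ ($p{\left(x,q \right)} = \frac{x - 2}{3} = \frac{-2 + x}{3} = - \frac{2}{3} + \frac{x}{3}$)
$p{\left(-149,163 \right)} - 15280 = \left(- \frac{2}{3} + \frac{1}{3} \left(-149\right)\right) - 15280 = \left(- \frac{2}{3} - \frac{149}{3}\right) - 15280 = - \frac{151}{3} - 15280 = - \frac{45991}{3}$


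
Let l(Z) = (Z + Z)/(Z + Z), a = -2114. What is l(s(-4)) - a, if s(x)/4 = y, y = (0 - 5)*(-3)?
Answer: 2115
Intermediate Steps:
y = 15 (y = -5*(-3) = 15)
s(x) = 60 (s(x) = 4*15 = 60)
l(Z) = 1 (l(Z) = (2*Z)/((2*Z)) = (2*Z)*(1/(2*Z)) = 1)
l(s(-4)) - a = 1 - 1*(-2114) = 1 + 2114 = 2115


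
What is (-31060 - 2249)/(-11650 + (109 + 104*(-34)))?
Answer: 33309/15077 ≈ 2.2093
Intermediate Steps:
(-31060 - 2249)/(-11650 + (109 + 104*(-34))) = -33309/(-11650 + (109 - 3536)) = -33309/(-11650 - 3427) = -33309/(-15077) = -33309*(-1/15077) = 33309/15077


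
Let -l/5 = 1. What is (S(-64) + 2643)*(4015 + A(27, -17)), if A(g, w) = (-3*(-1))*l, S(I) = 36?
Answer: 10716000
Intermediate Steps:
l = -5 (l = -5*1 = -5)
A(g, w) = -15 (A(g, w) = -3*(-1)*(-5) = 3*(-5) = -15)
(S(-64) + 2643)*(4015 + A(27, -17)) = (36 + 2643)*(4015 - 15) = 2679*4000 = 10716000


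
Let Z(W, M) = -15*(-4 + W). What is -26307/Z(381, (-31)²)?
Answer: 8769/1885 ≈ 4.6520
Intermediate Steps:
Z(W, M) = 60 - 15*W
-26307/Z(381, (-31)²) = -26307/(60 - 15*381) = -26307/(60 - 5715) = -26307/(-5655) = -26307*(-1/5655) = 8769/1885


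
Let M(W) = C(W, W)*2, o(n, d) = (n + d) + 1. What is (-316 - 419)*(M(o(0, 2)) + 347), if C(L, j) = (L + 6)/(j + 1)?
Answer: -516705/2 ≈ -2.5835e+5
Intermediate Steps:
C(L, j) = (6 + L)/(1 + j)
o(n, d) = 1 + d + n (o(n, d) = (d + n) + 1 = 1 + d + n)
M(W) = 2*(6 + W)/(1 + W) (M(W) = ((6 + W)/(1 + W))*2 = 2*(6 + W)/(1 + W))
(-316 - 419)*(M(o(0, 2)) + 347) = (-316 - 419)*(2*(6 + (1 + 2 + 0))/(1 + (1 + 2 + 0)) + 347) = -735*(2*(6 + 3)/(1 + 3) + 347) = -735*(2*9/4 + 347) = -735*(2*(¼)*9 + 347) = -735*(9/2 + 347) = -735*703/2 = -516705/2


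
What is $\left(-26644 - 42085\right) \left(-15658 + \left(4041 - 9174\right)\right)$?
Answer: $1428944639$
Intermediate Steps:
$\left(-26644 - 42085\right) \left(-15658 + \left(4041 - 9174\right)\right) = - 68729 \left(-15658 + \left(4041 - 9174\right)\right) = - 68729 \left(-15658 - 5133\right) = \left(-68729\right) \left(-20791\right) = 1428944639$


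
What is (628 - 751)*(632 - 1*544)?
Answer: -10824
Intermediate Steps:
(628 - 751)*(632 - 1*544) = -123*(632 - 544) = -123*88 = -10824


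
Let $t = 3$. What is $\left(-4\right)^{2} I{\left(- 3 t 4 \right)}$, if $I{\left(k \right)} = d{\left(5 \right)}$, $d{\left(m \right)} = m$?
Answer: $80$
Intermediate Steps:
$I{\left(k \right)} = 5$
$\left(-4\right)^{2} I{\left(- 3 t 4 \right)} = \left(-4\right)^{2} \cdot 5 = 16 \cdot 5 = 80$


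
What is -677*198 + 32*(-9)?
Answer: -134334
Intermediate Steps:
-677*198 + 32*(-9) = -134046 - 288 = -134334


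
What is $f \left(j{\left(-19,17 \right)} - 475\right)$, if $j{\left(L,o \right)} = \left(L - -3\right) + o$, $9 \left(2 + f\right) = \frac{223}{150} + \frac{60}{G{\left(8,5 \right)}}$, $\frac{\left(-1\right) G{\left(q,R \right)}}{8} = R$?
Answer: $\frac{213458}{225} \approx 948.7$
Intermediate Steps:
$G{\left(q,R \right)} = - 8 R$
$f = - \frac{1351}{675}$ ($f = -2 + \frac{\frac{223}{150} + \frac{60}{\left(-8\right) 5}}{9} = -2 + \frac{223 \cdot \frac{1}{150} + \frac{60}{-40}}{9} = -2 + \frac{\frac{223}{150} + 60 \left(- \frac{1}{40}\right)}{9} = -2 + \frac{\frac{223}{150} - \frac{3}{2}}{9} = -2 + \frac{1}{9} \left(- \frac{1}{75}\right) = -2 - \frac{1}{675} = - \frac{1351}{675} \approx -2.0015$)
$j{\left(L,o \right)} = 3 + L + o$ ($j{\left(L,o \right)} = \left(L + 3\right) + o = \left(3 + L\right) + o = 3 + L + o$)
$f \left(j{\left(-19,17 \right)} - 475\right) = - \frac{1351 \left(\left(3 - 19 + 17\right) - 475\right)}{675} = - \frac{1351 \left(1 - 475\right)}{675} = \left(- \frac{1351}{675}\right) \left(-474\right) = \frac{213458}{225}$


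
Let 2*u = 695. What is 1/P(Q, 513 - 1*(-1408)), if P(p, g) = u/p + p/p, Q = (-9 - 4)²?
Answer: 338/1033 ≈ 0.32720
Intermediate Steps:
u = 695/2 (u = (½)*695 = 695/2 ≈ 347.50)
Q = 169 (Q = (-13)² = 169)
P(p, g) = 1 + 695/(2*p) (P(p, g) = 695/(2*p) + p/p = 695/(2*p) + 1 = 1 + 695/(2*p))
1/P(Q, 513 - 1*(-1408)) = 1/((695/2 + 169)/169) = 1/((1/169)*(1033/2)) = 1/(1033/338) = 338/1033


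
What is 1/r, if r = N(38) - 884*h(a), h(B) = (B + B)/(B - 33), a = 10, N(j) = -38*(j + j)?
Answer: -23/48744 ≈ -0.00047185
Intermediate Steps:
N(j) = -76*j
h(B) = 2*B/(-33 + B) (h(B) = (2*B)/(-33 + B) = 2*B/(-33 + B))
r = -48744/23 (r = -76*38 - 1768*10/(-33 + 10) = -2888 - 1768*10/(-23) = -2888 - 1768*10*(-1)/23 = -2888 - 884*(-20/23) = -2888 + 17680/23 = -48744/23 ≈ -2119.3)
1/r = 1/(-48744/23) = -23/48744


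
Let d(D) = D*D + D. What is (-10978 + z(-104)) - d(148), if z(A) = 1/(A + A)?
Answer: -6870241/208 ≈ -33030.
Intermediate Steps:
z(A) = 1/(2*A)
d(D) = D + D² (d(D) = D² + D = D + D²)
(-10978 + z(-104)) - d(148) = (-10978 + (½)/(-104)) - 148*(1 + 148) = (-10978 + (½)*(-1/104)) - 148*149 = (-10978 - 1/208) - 1*22052 = -2283425/208 - 22052 = -6870241/208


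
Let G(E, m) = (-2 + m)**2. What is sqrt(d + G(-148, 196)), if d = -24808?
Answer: 2*sqrt(3207) ≈ 113.26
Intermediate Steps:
sqrt(d + G(-148, 196)) = sqrt(-24808 + (-2 + 196)**2) = sqrt(-24808 + 194**2) = sqrt(-24808 + 37636) = sqrt(12828) = 2*sqrt(3207)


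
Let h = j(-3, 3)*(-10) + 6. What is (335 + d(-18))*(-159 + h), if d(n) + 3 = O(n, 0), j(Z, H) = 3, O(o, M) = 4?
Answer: -61488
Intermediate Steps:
h = -24 (h = 3*(-10) + 6 = -30 + 6 = -24)
d(n) = 1 (d(n) = -3 + 4 = 1)
(335 + d(-18))*(-159 + h) = (335 + 1)*(-159 - 24) = 336*(-183) = -61488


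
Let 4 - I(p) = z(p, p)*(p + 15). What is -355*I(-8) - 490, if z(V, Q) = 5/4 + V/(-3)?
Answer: 93875/12 ≈ 7822.9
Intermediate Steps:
z(V, Q) = 5/4 - V/3 (z(V, Q) = 5*(¼) + V*(-⅓) = 5/4 - V/3)
I(p) = 4 - (15 + p)*(5/4 - p/3) (I(p) = 4 - (5/4 - p/3)*(p + 15) = 4 - (5/4 - p/3)*(15 + p) = 4 - (15 + p)*(5/4 - p/3))
-355*I(-8) - 490 = -355*(-59/4 + (⅓)*(-8)² + (15/4)*(-8)) - 490 = -355*(-59/4 + (⅓)*64 - 30) - 490 = -355*(-59/4 + 64/3 - 30) - 490 = -355*(-281/12) - 490 = 99755/12 - 490 = 93875/12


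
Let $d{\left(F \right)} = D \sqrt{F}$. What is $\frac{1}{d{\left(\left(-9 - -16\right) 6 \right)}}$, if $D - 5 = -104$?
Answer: $- \frac{\sqrt{42}}{4158} \approx -0.0015586$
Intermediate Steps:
$D = -99$ ($D = 5 - 104 = -99$)
$d{\left(F \right)} = - 99 \sqrt{F}$
$\frac{1}{d{\left(\left(-9 - -16\right) 6 \right)}} = \frac{1}{\left(-99\right) \sqrt{\left(-9 - -16\right) 6}} = \frac{1}{\left(-99\right) \sqrt{\left(-9 + 16\right) 6}} = \frac{1}{\left(-99\right) \sqrt{7 \cdot 6}} = \frac{1}{\left(-99\right) \sqrt{42}} = - \frac{\sqrt{42}}{4158}$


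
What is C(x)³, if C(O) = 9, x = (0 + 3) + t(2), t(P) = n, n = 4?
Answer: 729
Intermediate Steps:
t(P) = 4
x = 7 (x = (0 + 3) + 4 = 3 + 4 = 7)
C(x)³ = 9³ = 729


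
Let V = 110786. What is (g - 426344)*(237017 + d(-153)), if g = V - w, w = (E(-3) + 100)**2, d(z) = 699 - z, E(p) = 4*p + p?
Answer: -76780069427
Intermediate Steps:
E(p) = 5*p
w = 7225 (w = (5*(-3) + 100)**2 = (-15 + 100)**2 = 85**2 = 7225)
g = 103561 (g = 110786 - 1*7225 = 110786 - 7225 = 103561)
(g - 426344)*(237017 + d(-153)) = (103561 - 426344)*(237017 + (699 - 1*(-153))) = -322783*(237017 + (699 + 153)) = -322783*(237017 + 852) = -322783*237869 = -76780069427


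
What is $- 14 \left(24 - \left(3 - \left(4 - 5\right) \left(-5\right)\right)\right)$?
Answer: $-364$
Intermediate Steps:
$- 14 \left(24 - \left(3 - \left(4 - 5\right) \left(-5\right)\right)\right) = - 14 \left(24 - -2\right) = - 14 \left(24 + \left(-3 + 5\right)\right) = - 14 \left(24 + 2\right) = \left(-14\right) 26 = -364$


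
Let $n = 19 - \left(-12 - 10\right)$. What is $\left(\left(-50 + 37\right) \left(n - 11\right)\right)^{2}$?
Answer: $152100$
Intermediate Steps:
$n = 41$ ($n = 19 - \left(-12 - 10\right) = 19 - -22 = 19 + 22 = 41$)
$\left(\left(-50 + 37\right) \left(n - 11\right)\right)^{2} = \left(\left(-50 + 37\right) \left(41 - 11\right)\right)^{2} = \left(\left(-13\right) 30\right)^{2} = \left(-390\right)^{2} = 152100$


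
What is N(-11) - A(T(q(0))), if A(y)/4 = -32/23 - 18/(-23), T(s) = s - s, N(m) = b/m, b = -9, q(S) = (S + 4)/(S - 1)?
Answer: 823/253 ≈ 3.2530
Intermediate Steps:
q(S) = (4 + S)/(-1 + S)
N(m) = -9/m
T(s) = 0
A(y) = -56/23 (A(y) = 4*(-32/23 - 18/(-23)) = 4*(-32*1/23 - 18*(-1/23)) = 4*(-32/23 + 18/23) = 4*(-14/23) = -56/23)
N(-11) - A(T(q(0))) = -9/(-11) - 1*(-56/23) = -9*(-1/11) + 56/23 = 9/11 + 56/23 = 823/253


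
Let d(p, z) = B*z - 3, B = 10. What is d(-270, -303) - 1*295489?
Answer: -298522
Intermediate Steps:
d(p, z) = -3 + 10*z (d(p, z) = 10*z - 3 = -3 + 10*z)
d(-270, -303) - 1*295489 = (-3 + 10*(-303)) - 1*295489 = (-3 - 3030) - 295489 = -3033 - 295489 = -298522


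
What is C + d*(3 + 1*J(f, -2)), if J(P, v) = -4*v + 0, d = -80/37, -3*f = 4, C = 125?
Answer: 3745/37 ≈ 101.22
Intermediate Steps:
f = -4/3 (f = -1/3*4 = -4/3 ≈ -1.3333)
d = -80/37 (d = -80*1/37 = -80/37 ≈ -2.1622)
J(P, v) = -4*v
C + d*(3 + 1*J(f, -2)) = 125 - 80*(3 + 1*(-4*(-2)))/37 = 125 - 80*(3 + 1*8)/37 = 125 - 80*(3 + 8)/37 = 125 - 80/37*11 = 125 - 880/37 = 3745/37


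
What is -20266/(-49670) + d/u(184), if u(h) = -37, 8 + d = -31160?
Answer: 774432201/918895 ≈ 842.79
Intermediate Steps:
d = -31168 (d = -8 - 31160 = -31168)
-20266/(-49670) + d/u(184) = -20266/(-49670) - 31168/(-37) = -20266*(-1/49670) - 31168*(-1/37) = 10133/24835 + 31168/37 = 774432201/918895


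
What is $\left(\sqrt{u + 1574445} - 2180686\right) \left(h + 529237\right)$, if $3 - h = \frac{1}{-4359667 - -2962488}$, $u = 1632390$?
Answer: $- \frac{1612493028342557246}{1397179} + \frac{2218329041883 \sqrt{356315}}{1397179} \approx -1.1532 \cdot 10^{12}$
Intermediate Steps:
$h = \frac{4191538}{1397179}$ ($h = 3 - \frac{1}{-4359667 - -2962488} = 3 - \frac{1}{-4359667 + 2962488} = 3 - \frac{1}{-1397179} = 3 - - \frac{1}{1397179} = 3 + \frac{1}{1397179} = \frac{4191538}{1397179} \approx 3.0$)
$\left(\sqrt{u + 1574445} - 2180686\right) \left(h + 529237\right) = \left(\sqrt{1632390 + 1574445} - 2180686\right) \left(\frac{4191538}{1397179} + 529237\right) = \left(\sqrt{3206835} - 2180686\right) \frac{739443013961}{1397179} = \left(3 \sqrt{356315} - 2180686\right) \frac{739443013961}{1397179} = \left(-2180686 + 3 \sqrt{356315}\right) \frac{739443013961}{1397179} = - \frac{1612493028342557246}{1397179} + \frac{2218329041883 \sqrt{356315}}{1397179}$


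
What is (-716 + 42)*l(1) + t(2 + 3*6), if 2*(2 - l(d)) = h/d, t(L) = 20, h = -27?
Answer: -10427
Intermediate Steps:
l(d) = 2 + 27/(2*d) (l(d) = 2 - (-27)/(2*d) = 2 + 27/(2*d))
(-716 + 42)*l(1) + t(2 + 3*6) = (-716 + 42)*(2 + (27/2)/1) + 20 = -674*(2 + (27/2)*1) + 20 = -674*(2 + 27/2) + 20 = -674*31/2 + 20 = -10447 + 20 = -10427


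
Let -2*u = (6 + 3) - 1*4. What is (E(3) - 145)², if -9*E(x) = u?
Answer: 6786025/324 ≈ 20945.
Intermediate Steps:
u = -5/2 (u = -((6 + 3) - 1*4)/2 = -(9 - 4)/2 = -½*5 = -5/2 ≈ -2.5000)
E(x) = 5/18 (E(x) = -⅑*(-5/2) = 5/18)
(E(3) - 145)² = (5/18 - 145)² = (-2605/18)² = 6786025/324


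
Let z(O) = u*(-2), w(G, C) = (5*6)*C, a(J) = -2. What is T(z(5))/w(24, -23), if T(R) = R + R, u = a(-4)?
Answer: -4/345 ≈ -0.011594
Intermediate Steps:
u = -2
w(G, C) = 30*C
z(O) = 4 (z(O) = -2*(-2) = 4)
T(R) = 2*R
T(z(5))/w(24, -23) = (2*4)/((30*(-23))) = 8/(-690) = 8*(-1/690) = -4/345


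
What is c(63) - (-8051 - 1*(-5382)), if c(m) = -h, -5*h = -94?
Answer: 13251/5 ≈ 2650.2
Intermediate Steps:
h = 94/5 (h = -⅕*(-94) = 94/5 ≈ 18.800)
c(m) = -94/5 (c(m) = -1*94/5 = -94/5)
c(63) - (-8051 - 1*(-5382)) = -94/5 - (-8051 - 1*(-5382)) = -94/5 - (-8051 + 5382) = -94/5 - 1*(-2669) = -94/5 + 2669 = 13251/5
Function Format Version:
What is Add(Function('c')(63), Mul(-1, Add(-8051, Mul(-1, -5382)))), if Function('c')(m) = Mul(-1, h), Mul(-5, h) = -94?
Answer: Rational(13251, 5) ≈ 2650.2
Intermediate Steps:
h = Rational(94, 5) (h = Mul(Rational(-1, 5), -94) = Rational(94, 5) ≈ 18.800)
Function('c')(m) = Rational(-94, 5) (Function('c')(m) = Mul(-1, Rational(94, 5)) = Rational(-94, 5))
Add(Function('c')(63), Mul(-1, Add(-8051, Mul(-1, -5382)))) = Add(Rational(-94, 5), Mul(-1, Add(-8051, Mul(-1, -5382)))) = Add(Rational(-94, 5), Mul(-1, Add(-8051, 5382))) = Add(Rational(-94, 5), Mul(-1, -2669)) = Add(Rational(-94, 5), 2669) = Rational(13251, 5)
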